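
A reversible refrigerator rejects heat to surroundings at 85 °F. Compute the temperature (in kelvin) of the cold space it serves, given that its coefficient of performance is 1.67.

T_C ≈ 189 K

T_H = 85 °F → (85 − 32) × 5/9 = 29.44 °C = 302.59 K.
COP_R = T_C/(T_H − T_C) ⇒ T_C = T_H·COP_R/(1 + COP_R) = 302.59 × 1.67/(1 + 1.67) = 189 K.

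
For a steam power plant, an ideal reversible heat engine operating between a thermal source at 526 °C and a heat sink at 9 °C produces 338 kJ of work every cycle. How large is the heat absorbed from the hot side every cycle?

T_H = 526 °C → 526 + 273.15 = 799.15 K.
T_C = 9 °C → 9 + 273.15 = 282.15 K.
η_rev = 1 − T_C/T_H = 1 − 282.15/799.15 = 0.6469.
Q_H = W/η = 338/0.6469 = 522 kJ.

Q_H ≈ 522 kJ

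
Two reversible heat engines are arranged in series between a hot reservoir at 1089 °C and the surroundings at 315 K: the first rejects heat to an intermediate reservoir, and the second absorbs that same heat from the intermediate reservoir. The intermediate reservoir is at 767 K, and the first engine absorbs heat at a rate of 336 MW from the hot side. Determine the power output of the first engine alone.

T_H = 1089 °C → 1089 + 273.15 = 1362.15 K.
First-stage efficiency η₁ = 1 − T_m/T_H = 1 − 767.00/1362.15 = 0.4369.
W₁ = η₁·Q_H = 0.4369 × 336 = 147 MW.

Ẇ₁ ≈ 147 MW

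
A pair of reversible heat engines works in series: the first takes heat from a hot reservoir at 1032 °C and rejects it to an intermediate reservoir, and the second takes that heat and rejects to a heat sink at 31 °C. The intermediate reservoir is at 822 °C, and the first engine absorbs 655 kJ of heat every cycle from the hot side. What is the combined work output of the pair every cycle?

T_H = 1032 °C → 1032 + 273.15 = 1305.15 K.
T_C = 31 °C → 31 + 273.15 = 304.15 K.
Two reversible stages in series are equivalent to a single Carnot engine between T_H and T_C, so η_total = 1 − T_C/T_H = 1 − 304.15/1305.15 = 0.7670.
W_total = η_total · Q_H = 0.7670 × 655 = 502 kJ.

W_total ≈ 502 kJ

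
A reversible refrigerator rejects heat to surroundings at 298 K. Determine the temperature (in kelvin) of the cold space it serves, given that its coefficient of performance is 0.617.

T_C ≈ 114 K

COP_R = T_C/(T_H − T_C) ⇒ T_C = T_H·COP_R/(1 + COP_R) = 298.00 × 0.617/(1 + 0.617) = 114 K.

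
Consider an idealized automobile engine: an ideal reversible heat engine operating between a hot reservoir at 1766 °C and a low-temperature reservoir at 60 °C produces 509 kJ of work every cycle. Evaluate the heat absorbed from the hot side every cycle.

T_H = 1766 °C → 1766 + 273.15 = 2039.15 K.
T_C = 60 °C → 60 + 273.15 = 333.15 K.
Since the cycle is reversible, η = 1 − T_C/T_H = 1 − 333.15/2039.15 = 0.8366.
Q_H = W/η = 509/0.8366 = 608 kJ.

Q_H ≈ 608 kJ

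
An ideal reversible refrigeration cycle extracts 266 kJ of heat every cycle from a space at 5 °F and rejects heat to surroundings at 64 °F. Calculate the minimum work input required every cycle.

T_H = 64 °F → (64 − 32) × 5/9 = 17.78 °C = 290.93 K.
T_C = 5 °F → (5 − 32) × 5/9 = -15.00 °C = 258.15 K.
For a reversible refrigerator, COP_R = T_C/(T_H − T_C) = 258.15/32.78 = 7.8758.
W = Q_C/COP_R = 266/7.8758 = 33.8 kJ.

W_in ≈ 33.8 kJ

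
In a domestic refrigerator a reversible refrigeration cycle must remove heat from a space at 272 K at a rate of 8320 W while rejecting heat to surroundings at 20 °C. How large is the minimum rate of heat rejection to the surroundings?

T_H = 20 °C → 20 + 273.15 = 293.15 K.
For a reversible cycle Q_H/Q_C = T_H/T_C, so Q_H = Q_C·T_H/T_C = 8320 × 293.15/272.00 = 8970 W.

Q̇_H ≈ 8970 W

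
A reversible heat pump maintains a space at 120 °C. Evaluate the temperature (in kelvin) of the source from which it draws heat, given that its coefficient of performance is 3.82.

T_H = 120 °C → 120 + 273.15 = 393.15 K.
COP_HP = T_H/(T_H − T_C) ⇒ T_C = T_H·(COP_HP − 1)/COP_HP = 393.15 × (3.82 − 1)/3.82 = 290.2 K.

T_C ≈ 290.2 K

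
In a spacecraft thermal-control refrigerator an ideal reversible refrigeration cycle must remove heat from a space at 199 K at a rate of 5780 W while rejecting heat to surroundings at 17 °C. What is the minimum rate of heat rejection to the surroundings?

T_H = 17 °C → 17 + 273.15 = 290.15 K.
For a reversible cycle Q_H/Q_C = T_H/T_C, so Q_H = Q_C·T_H/T_C = 5780 × 290.15/199.00 = 8430 W.

Q̇_H ≈ 8430 W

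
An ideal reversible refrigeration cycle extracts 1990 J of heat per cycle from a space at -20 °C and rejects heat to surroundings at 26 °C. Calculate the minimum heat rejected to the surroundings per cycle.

Q_H ≈ 2352 J

T_H = 26 °C → 26 + 273.15 = 299.15 K.
T_C = -20 °C → -20 + 273.15 = 253.15 K.
For a reversible cycle Q_H/Q_C = T_H/T_C, so Q_H = Q_C·T_H/T_C = 1990 × 299.15/253.15 = 2352 J.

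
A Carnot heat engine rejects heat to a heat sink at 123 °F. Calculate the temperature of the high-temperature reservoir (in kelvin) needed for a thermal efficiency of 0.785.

T_H ≈ 1510 K

T_C = 123 °F → (123 − 32) × 5/9 = 50.56 °C = 323.71 K.
From η = 1 − T_C/T_H, solving for T_H gives T_H = T_C/(1 − η) = 323.71/(1 − 0.785) = 1510 K.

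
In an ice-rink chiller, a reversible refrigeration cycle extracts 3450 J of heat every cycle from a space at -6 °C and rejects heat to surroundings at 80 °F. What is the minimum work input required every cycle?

W_in ≈ 422 J

T_H = 80 °F → (80 − 32) × 5/9 = 26.67 °C = 299.82 K.
T_C = -6 °C → -6 + 273.15 = 267.15 K.
For a reversible refrigerator, COP_R = T_C/(T_H − T_C) = 267.15/32.67 = 8.1781.
W = Q_C/COP_R = 3450/8.1781 = 422 J.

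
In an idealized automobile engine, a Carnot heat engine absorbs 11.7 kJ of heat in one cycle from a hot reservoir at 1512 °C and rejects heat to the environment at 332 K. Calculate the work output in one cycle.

W ≈ 9.52 kJ

T_H = 1512 °C → 1512 + 273.15 = 1785.15 K.
Carnot efficiency: η = 1 − T_C/T_H = 1 − 332.00/1785.15 = 0.8140.
W = η·Q_H = 0.8140 × 11.7 = 9.52 kJ.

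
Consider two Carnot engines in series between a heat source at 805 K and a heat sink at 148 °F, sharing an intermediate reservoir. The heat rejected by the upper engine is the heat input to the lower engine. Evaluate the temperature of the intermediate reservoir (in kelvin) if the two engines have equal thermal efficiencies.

T_C = 148 °F → (148 − 32) × 5/9 = 64.44 °C = 337.59 K.
Equal efficiencies require 1 − T_m/T_H = 1 − T_C/T_m, i.e. T_m/T_H = T_C/T_m, so T_m = √(T_H·T_C) = √(805.00 × 337.59) = 521.3 K.

T_m ≈ 521.3 K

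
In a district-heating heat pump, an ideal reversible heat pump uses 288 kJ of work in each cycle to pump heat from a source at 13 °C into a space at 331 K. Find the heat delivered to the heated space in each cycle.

T_C = 13 °C → 13 + 273.15 = 286.15 K.
COP_HP = T_H/(T_H − T_C) = 331.00/44.85 = 7.3802.
Q_H = COP_HP · W = 7.3802 × 288 = 2130 kJ.

Q_H ≈ 2130 kJ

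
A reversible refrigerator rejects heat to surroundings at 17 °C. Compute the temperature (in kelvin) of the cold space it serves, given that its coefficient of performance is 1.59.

T_C ≈ 178 K

T_H = 17 °C → 17 + 273.15 = 290.15 K.
COP_R = T_C/(T_H − T_C) ⇒ T_C = T_H·COP_R/(1 + COP_R) = 290.15 × 1.59/(1 + 1.59) = 178 K.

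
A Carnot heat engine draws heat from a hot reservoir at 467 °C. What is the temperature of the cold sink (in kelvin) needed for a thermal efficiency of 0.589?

T_C ≈ 304 K

T_H = 467 °C → 467 + 273.15 = 740.15 K.
From η = 1 − T_C/T_H, T_C = T_H·(1 − η) = 740.15 × (1 − 0.589) = 304 K.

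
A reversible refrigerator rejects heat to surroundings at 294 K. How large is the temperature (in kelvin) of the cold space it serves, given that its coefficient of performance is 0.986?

COP_R = T_C/(T_H − T_C) ⇒ T_C = T_H·COP_R/(1 + COP_R) = 294.00 × 0.986/(1 + 0.986) = 146 K.

T_C ≈ 146 K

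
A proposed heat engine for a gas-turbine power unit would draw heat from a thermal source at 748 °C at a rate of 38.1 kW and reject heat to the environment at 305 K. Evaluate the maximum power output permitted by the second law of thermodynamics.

T_H = 748 °C → 748 + 273.15 = 1021.15 K.
No engine can exceed the Carnot limit: η_max = 1 − T_C/T_H = 1 − 305.00/1021.15 = 0.7013.
W_max = η_max · Q_H = 0.7013 × 38.1 = 26.72 kW.

Ẇ_max ≈ 26.72 kW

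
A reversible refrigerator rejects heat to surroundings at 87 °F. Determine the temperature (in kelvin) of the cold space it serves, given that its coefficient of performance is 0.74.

T_C ≈ 129.2 K

T_H = 87 °F → (87 − 32) × 5/9 = 30.56 °C = 303.71 K.
COP_R = T_C/(T_H − T_C) ⇒ T_C = T_H·COP_R/(1 + COP_R) = 303.71 × 0.74/(1 + 0.74) = 129.2 K.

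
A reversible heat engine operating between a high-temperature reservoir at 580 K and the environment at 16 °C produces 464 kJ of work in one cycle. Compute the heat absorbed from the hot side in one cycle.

Q_H ≈ 925 kJ

T_C = 16 °C → 16 + 273.15 = 289.15 K.
For a reversible engine, η = 1 − T_C/T_H = 1 − 289.15/580.00 = 0.5015.
Q_H = W/η = 464/0.5015 = 925 kJ.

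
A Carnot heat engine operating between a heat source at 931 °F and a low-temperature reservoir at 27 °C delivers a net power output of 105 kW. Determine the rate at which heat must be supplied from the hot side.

Q̇_H ≈ 172 kW

T_H = 931 °F → (931 − 32) × 5/9 = 499.44 °C = 772.59 K.
T_C = 27 °C → 27 + 273.15 = 300.15 K.
Since the cycle is reversible, η = 1 − T_C/T_H = 1 − 300.15/772.59 = 0.6115.
Q_H = W/η = 105/0.6115 = 172 kW.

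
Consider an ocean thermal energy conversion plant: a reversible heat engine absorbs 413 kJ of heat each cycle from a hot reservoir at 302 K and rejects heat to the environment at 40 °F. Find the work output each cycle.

W ≈ 33.4 kJ

T_C = 40 °F → (40 − 32) × 5/9 = 4.44 °C = 277.59 K.
Carnot efficiency: η = 1 − T_C/T_H = 1 − 277.59/302.00 = 0.0808.
W = η·Q_H = 0.0808 × 413 = 33.4 kJ.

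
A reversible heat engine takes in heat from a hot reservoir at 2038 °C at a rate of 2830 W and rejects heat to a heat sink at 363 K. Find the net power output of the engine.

T_H = 2038 °C → 2038 + 273.15 = 2311.15 K.
η_rev = 1 − T_C/T_H = 1 − 363.00/2311.15 = 0.8429.
W = η·Q_H = 0.8429 × 2830 = 2390 W.

Ẇ ≈ 2390 W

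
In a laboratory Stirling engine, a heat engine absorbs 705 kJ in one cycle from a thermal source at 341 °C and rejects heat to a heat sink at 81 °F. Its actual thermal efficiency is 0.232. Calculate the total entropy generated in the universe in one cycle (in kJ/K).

ΔS_univ ≈ 0.6546 kJ/K

T_H = 341 °C → 341 + 273.15 = 614.15 K.
T_C = 81 °F → (81 − 32) × 5/9 = 27.22 °C = 300.37 K.
W = η·Q_H = 0.232 × 705 = 163.6 kJ, so Q_C = Q_H − W = 541.4 kJ.
The hot reservoir loses entropy Q_H/T_H = 705/614.15 = 1.148 kJ/K; the cold reservoir gains Q_C/T_C = 541.4/300.37 = 1.803 kJ/K.
ΔS_univ = −Q_H/T_H + Q_C/T_C = 0.6546 kJ/K (> 0, since η = 0.232 < η_Carnot = 0.511).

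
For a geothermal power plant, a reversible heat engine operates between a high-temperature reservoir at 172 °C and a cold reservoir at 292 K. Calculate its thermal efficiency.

η ≈ 0.3440

T_H = 172 °C → 172 + 273.15 = 445.15 K.
For a reversible engine, η = 1 − T_C/T_H = 1 − 292.00/445.15 = 0.3440.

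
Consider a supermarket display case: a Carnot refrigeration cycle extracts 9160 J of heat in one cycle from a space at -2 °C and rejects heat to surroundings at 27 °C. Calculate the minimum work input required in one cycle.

W_in ≈ 980 J

T_H = 27 °C → 27 + 273.15 = 300.15 K.
T_C = -2 °C → -2 + 273.15 = 271.15 K.
Carnot COP: COP_R = T_C/(T_H − T_C) = 271.15/29.00 = 9.3500.
W = Q_C/COP_R = 9160/9.3500 = 980 J.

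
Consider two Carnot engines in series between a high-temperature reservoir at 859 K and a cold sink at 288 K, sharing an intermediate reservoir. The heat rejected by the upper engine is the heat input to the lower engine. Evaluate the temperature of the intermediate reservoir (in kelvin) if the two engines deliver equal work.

For reversible stages Q_m = Q_H·(T_m/T_H). Setting W₁ = Q_H(1 − T_m/T_H) equal to W₂ = Q_m(1 − T_C/T_m) = Q_H·(T_m − T_C)/T_H gives T_H − T_m = T_m − T_C, so T_m = (T_H + T_C)/2 = (859.00 + 288.00)/2 = 574 K.

T_m ≈ 574 K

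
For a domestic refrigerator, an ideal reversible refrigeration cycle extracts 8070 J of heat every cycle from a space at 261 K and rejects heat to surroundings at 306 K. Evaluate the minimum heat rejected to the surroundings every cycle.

Q_H ≈ 9461 J

For a reversible cycle Q_H/Q_C = T_H/T_C, so Q_H = Q_C·T_H/T_C = 8070 × 306.00/261.00 = 9461 J.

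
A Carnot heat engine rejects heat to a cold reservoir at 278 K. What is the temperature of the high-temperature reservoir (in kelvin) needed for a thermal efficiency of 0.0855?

From η = 1 − T_C/T_H, solving for T_H gives T_H = T_C/(1 − η) = 278.00/(1 − 0.0855) = 304 K.

T_H ≈ 304 K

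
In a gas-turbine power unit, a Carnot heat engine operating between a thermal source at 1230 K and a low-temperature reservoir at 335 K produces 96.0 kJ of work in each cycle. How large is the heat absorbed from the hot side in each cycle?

Q_H ≈ 131.9 kJ

η_rev = 1 − T_C/T_H = 1 − 335.00/1230.00 = 0.7276.
Q_H = W/η = 96.0/0.7276 = 131.9 kJ.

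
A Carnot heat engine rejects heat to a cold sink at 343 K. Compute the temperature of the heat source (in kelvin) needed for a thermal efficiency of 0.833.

From η = 1 − T_C/T_H, solving for T_H gives T_H = T_C/(1 − η) = 343.00/(1 − 0.833) = 2050 K.

T_H ≈ 2050 K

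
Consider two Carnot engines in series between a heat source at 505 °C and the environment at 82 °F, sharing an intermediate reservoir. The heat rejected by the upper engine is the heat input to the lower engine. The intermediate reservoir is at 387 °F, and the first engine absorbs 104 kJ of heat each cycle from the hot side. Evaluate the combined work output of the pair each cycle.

W_total ≈ 63.8 kJ

T_H = 505 °C → 505 + 273.15 = 778.15 K.
T_C = 82 °F → (82 − 32) × 5/9 = 27.78 °C = 300.93 K.
Two reversible stages in series are equivalent to a single Carnot engine between T_H and T_C, so η_total = 1 − T_C/T_H = 1 − 300.93/778.15 = 0.6133.
W_total = η_total · Q_H = 0.6133 × 104 = 63.8 kJ.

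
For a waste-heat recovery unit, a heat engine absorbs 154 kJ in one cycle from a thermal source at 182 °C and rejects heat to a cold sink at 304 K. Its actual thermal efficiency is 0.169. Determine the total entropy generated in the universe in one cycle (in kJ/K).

ΔS_univ ≈ 0.08262 kJ/K

T_H = 182 °C → 182 + 273.15 = 455.15 K.
W = η·Q_H = 0.169 × 154 = 26.03 kJ, so Q_C = Q_H − W = 128.0 kJ.
The hot reservoir loses entropy Q_H/T_H = 154/455.15 = 0.3383 kJ/K; the cold reservoir gains Q_C/T_C = 128.0/304.00 = 0.4210 kJ/K.
ΔS_univ = −Q_H/T_H + Q_C/T_C = 0.08262 kJ/K (> 0, since η = 0.169 < η_Carnot = 0.332).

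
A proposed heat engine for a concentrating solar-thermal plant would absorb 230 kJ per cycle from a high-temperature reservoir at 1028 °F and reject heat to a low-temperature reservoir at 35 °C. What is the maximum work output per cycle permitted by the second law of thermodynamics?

W_max ≈ 144 kJ

T_H = 1028 °F → (1028 − 32) × 5/9 = 553.33 °C = 826.48 K.
T_C = 35 °C → 35 + 273.15 = 308.15 K.
No engine can exceed the Carnot limit: η_max = 1 − T_C/T_H = 1 − 308.15/826.48 = 0.6272.
W_max = η_max · Q_H = 0.6272 × 230 = 144 kJ.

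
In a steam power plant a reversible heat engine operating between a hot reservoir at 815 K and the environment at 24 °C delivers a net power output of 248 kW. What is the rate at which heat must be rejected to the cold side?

T_C = 24 °C → 24 + 273.15 = 297.15 K.
The Carnot efficiency is η = 1 − T_C/T_H = 1 − 297.15/815.00 = 0.6354.
Since Q_C/Q_H = T_C/T_H and Q_H = W/η, Q_C = W·T_C/(T_H − T_C) = 248 × 297.15/517.85 = 142 kW.

Q̇_C ≈ 142 kW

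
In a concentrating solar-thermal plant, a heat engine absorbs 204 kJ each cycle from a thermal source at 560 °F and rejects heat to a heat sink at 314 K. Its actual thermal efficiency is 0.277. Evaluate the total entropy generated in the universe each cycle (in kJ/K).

ΔS_univ ≈ 0.110 kJ/K

T_H = 560 °F → (560 − 32) × 5/9 = 293.33 °C = 566.48 K.
W = η·Q_H = 0.277 × 204 = 56.51 kJ, so Q_C = Q_H − W = 147.5 kJ.
Reservoir entropy changes: ΔS_H = −Q_H/T_H = −204/566.48 = -0.3601 kJ/K and ΔS_C = +Q_C/T_C = 147.5/314.00 = 0.4697 kJ/K.
ΔS_univ = −Q_H/T_H + Q_C/T_C = 0.110 kJ/K (> 0, since η = 0.277 < η_Carnot = 0.446).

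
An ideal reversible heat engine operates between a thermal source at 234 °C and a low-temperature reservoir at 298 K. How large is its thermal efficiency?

η ≈ 0.4124

T_H = 234 °C → 234 + 273.15 = 507.15 K.
The Carnot efficiency is η = 1 − T_C/T_H = 1 − 298.00/507.15 = 0.4124.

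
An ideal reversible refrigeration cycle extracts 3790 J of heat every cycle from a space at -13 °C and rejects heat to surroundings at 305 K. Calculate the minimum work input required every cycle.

W_in ≈ 653 J

T_C = -13 °C → -13 + 273.15 = 260.15 K.
COP_R = T_C/(T_H − T_C) = 260.15/44.85 = 5.8004.
W = Q_C/COP_R = 3790/5.8004 = 653 J.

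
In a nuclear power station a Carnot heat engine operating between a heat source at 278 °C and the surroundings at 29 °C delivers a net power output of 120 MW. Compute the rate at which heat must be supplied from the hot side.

T_H = 278 °C → 278 + 273.15 = 551.15 K.
T_C = 29 °C → 29 + 273.15 = 302.15 K.
η_rev = 1 − T_C/T_H = 1 − 302.15/551.15 = 0.4518.
Q_H = W/η = 120/0.4518 = 265.6 MW.

Q̇_H ≈ 265.6 MW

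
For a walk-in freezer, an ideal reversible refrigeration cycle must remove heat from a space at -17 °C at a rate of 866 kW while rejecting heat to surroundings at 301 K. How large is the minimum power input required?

Ẇ_in ≈ 151.6 kW

T_C = -17 °C → -17 + 273.15 = 256.15 K.
The reversible coefficient of performance is COP_R = T_C/(T_H − T_C) = 256.15/44.85 = 5.7113.
W = Q_C/COP_R = 866/5.7113 = 151.6 kW.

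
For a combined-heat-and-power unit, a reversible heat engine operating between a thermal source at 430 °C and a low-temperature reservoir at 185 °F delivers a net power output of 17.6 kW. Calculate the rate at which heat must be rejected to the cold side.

T_H = 430 °C → 430 + 273.15 = 703.15 K.
T_C = 185 °F → (185 − 32) × 5/9 = 85.00 °C = 358.15 K.
η_rev = 1 − T_C/T_H = 1 − 358.15/703.15 = 0.4906.
Since Q_C/Q_H = T_C/T_H and Q_H = W/η, Q_C = W·T_C/(T_H − T_C) = 17.6 × 358.15/345.00 = 18.3 kW.

Q̇_C ≈ 18.3 kW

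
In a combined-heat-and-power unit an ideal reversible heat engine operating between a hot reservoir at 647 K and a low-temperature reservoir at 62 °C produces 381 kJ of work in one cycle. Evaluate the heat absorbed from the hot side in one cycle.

Q_H ≈ 790 kJ

T_C = 62 °C → 62 + 273.15 = 335.15 K.
The Carnot efficiency is η = 1 − T_C/T_H = 1 − 335.15/647.00 = 0.4820.
Q_H = W/η = 381/0.4820 = 790 kJ.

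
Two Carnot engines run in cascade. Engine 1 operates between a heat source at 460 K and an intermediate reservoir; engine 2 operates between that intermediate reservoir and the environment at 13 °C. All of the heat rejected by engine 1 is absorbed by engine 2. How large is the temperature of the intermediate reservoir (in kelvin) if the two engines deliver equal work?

T_m ≈ 373.1 K

T_C = 13 °C → 13 + 273.15 = 286.15 K.
For reversible stages Q_m = Q_H·(T_m/T_H). Setting W₁ = Q_H(1 − T_m/T_H) equal to W₂ = Q_m(1 − T_C/T_m) = Q_H·(T_m − T_C)/T_H gives T_H − T_m = T_m − T_C, so T_m = (T_H + T_C)/2 = (460.00 + 286.15)/2 = 373.1 K.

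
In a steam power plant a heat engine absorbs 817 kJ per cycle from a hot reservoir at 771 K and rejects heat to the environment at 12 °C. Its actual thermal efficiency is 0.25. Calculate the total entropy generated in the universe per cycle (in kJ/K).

ΔS_univ ≈ 1.089 kJ/K

T_C = 12 °C → 12 + 273.15 = 285.15 K.
W = η·Q_H = 0.25 × 817 = 204.2 kJ, so Q_C = Q_H − W = 612.8 kJ.
Entropy balance on the reservoirs: −Q_H/T_H = -1.060 kJ/K, +Q_C/T_C = 2.149 kJ/K.
ΔS_univ = −Q_H/T_H + Q_C/T_C = 1.089 kJ/K (> 0, since η = 0.25 < η_Carnot = 0.630).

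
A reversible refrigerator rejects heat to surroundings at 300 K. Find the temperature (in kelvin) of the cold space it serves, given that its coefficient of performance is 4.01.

COP_R = T_C/(T_H − T_C) ⇒ T_C = T_H·COP_R/(1 + COP_R) = 300.00 × 4.01/(1 + 4.01) = 240 K.

T_C ≈ 240 K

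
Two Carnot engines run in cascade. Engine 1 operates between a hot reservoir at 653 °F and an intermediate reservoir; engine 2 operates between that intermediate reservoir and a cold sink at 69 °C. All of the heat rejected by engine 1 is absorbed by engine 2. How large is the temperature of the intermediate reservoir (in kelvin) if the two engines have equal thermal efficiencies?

T_H = 653 °F → (653 − 32) × 5/9 = 345.00 °C = 618.15 K.
T_C = 69 °C → 69 + 273.15 = 342.15 K.
Equal efficiencies require 1 − T_m/T_H = 1 − T_C/T_m, i.e. T_m/T_H = T_C/T_m, so T_m = √(T_H·T_C) = √(618.15 × 342.15) = 460 K.

T_m ≈ 460 K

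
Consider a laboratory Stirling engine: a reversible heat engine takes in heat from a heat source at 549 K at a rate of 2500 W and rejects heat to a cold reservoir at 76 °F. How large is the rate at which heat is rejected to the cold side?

T_C = 76 °F → (76 − 32) × 5/9 = 24.44 °C = 297.59 K.
The Carnot efficiency is η = 1 − T_C/T_H = 1 − 297.59/549.00 = 0.4579.
For a reversible cycle Q_C/Q_H = T_C/T_H, so Q_C = 2500 × 297.59/549.00 = 1355 W.

Q̇_C ≈ 1355 W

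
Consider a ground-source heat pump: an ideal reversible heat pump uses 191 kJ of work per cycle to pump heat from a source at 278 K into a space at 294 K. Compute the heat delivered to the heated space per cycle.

Q_H ≈ 3510 kJ

COP_HP = T_H/(T_H − T_C) = 294.00/16.00 = 18.3750.
Q_H = COP_HP · W = 18.3750 × 191 = 3510 kJ.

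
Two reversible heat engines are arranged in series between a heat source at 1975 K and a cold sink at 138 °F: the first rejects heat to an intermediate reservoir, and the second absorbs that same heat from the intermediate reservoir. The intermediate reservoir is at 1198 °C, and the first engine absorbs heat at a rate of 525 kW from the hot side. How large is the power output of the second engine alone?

T_C = 138 °F → (138 − 32) × 5/9 = 58.89 °C = 332.04 K.
T_m = 1198 °C → 1198 + 273.15 = 1471.15 K.
Heat entering the second stage: Q_m = Q_H·(T_m/T_H) = 525 × 1471.15/1975.00 = 391 kW.
Second-stage efficiency η₂ = 1 − T_C/T_m = 1 − 332.04/1471.15 = 0.7743, so W₂ = η₂·Q_m = 303 kW.

Ẇ₂ ≈ 303 kW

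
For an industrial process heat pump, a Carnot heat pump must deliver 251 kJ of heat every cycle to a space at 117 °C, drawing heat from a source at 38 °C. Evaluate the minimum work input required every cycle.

W_in ≈ 50.8 kJ

T_H = 117 °C → 117 + 273.15 = 390.15 K.
T_C = 38 °C → 38 + 273.15 = 311.15 K.
The Carnot heat-pump COP is COP_HP = T_H/(T_H − T_C) = 390.15/79.00 = 4.9386.
W = Q_H/COP_HP = 251/4.9386 = 50.8 kJ.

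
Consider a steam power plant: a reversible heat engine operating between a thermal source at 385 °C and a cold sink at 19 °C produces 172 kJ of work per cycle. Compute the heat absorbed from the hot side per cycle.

Q_H ≈ 309 kJ

T_H = 385 °C → 385 + 273.15 = 658.15 K.
T_C = 19 °C → 19 + 273.15 = 292.15 K.
Since the cycle is reversible, η = 1 − T_C/T_H = 1 − 292.15/658.15 = 0.5561.
Q_H = W/η = 172/0.5561 = 309 kJ.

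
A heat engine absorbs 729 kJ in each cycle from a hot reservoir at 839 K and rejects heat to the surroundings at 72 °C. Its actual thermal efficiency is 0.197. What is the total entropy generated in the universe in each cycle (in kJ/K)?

ΔS_univ ≈ 0.827 kJ/K

T_C = 72 °C → 72 + 273.15 = 345.15 K.
W = η·Q_H = 0.197 × 729 = 143.6 kJ, so Q_C = Q_H − W = 585.4 kJ.
The hot reservoir loses entropy Q_H/T_H = 729/839.00 = 0.8689 kJ/K; the cold reservoir gains Q_C/T_C = 585.4/345.15 = 1.696 kJ/K.
ΔS_univ = −Q_H/T_H + Q_C/T_C = 0.827 kJ/K (> 0, since η = 0.197 < η_Carnot = 0.589).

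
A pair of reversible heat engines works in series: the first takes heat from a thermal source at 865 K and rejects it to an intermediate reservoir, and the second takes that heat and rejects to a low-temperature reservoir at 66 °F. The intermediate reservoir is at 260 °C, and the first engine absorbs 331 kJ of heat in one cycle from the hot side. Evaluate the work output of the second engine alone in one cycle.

T_C = 66 °F → (66 − 32) × 5/9 = 18.89 °C = 292.04 K.
T_m = 260 °C → 260 + 273.15 = 533.15 K.
Heat entering the second stage: Q_m = Q_H·(T_m/T_H) = 331 × 533.15/865.00 = 204.0 kJ.
Second-stage efficiency η₂ = 1 − T_C/T_m = 1 − 292.04/533.15 = 0.4522, so W₂ = η₂·Q_m = 92.26 kJ.

W₂ ≈ 92.26 kJ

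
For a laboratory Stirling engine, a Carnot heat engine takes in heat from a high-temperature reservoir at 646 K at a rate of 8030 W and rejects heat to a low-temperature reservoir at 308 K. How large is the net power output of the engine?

Ẇ ≈ 4200 W

The Carnot efficiency is η = 1 − T_C/T_H = 1 − 308.00/646.00 = 0.5232.
W = η·Q_H = 0.5232 × 8030 = 4200 W.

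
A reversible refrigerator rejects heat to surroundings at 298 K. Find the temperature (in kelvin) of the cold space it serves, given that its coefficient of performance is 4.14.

COP_R = T_C/(T_H − T_C) ⇒ T_C = T_H·COP_R/(1 + COP_R) = 298.00 × 4.14/(1 + 4.14) = 240.0 K.

T_C ≈ 240.0 K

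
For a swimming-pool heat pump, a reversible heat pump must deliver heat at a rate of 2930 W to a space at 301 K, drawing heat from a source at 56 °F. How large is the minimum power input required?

Ẇ_in ≈ 141 W

T_C = 56 °F → (56 − 32) × 5/9 = 13.33 °C = 286.48 K.
Reversible heating COP: COP_HP = T_H/(T_H − T_C) = 301.00/14.52 = 20.7348.
W = Q_H/COP_HP = 2930/20.7348 = 141 W.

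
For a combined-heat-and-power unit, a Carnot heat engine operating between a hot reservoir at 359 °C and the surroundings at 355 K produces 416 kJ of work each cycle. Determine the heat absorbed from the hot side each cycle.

Q_H ≈ 948.9 kJ

T_H = 359 °C → 359 + 273.15 = 632.15 K.
Since the cycle is reversible, η = 1 − T_C/T_H = 1 − 355.00/632.15 = 0.4384.
Q_H = W/η = 416/0.4384 = 948.9 kJ.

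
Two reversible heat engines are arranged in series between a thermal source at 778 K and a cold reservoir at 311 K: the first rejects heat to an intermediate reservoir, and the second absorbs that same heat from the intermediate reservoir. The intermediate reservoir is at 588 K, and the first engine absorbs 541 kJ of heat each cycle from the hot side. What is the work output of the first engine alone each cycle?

W₁ ≈ 132 kJ

First-stage efficiency η₁ = 1 − T_m/T_H = 1 − 588.00/778.00 = 0.2442.
W₁ = η₁·Q_H = 0.2442 × 541 = 132 kJ.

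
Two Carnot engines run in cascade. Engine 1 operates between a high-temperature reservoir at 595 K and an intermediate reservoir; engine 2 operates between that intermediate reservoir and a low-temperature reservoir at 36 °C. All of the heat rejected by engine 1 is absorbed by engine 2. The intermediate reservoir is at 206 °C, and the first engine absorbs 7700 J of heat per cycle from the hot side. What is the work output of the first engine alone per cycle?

T_C = 36 °C → 36 + 273.15 = 309.15 K.
T_m = 206 °C → 206 + 273.15 = 479.15 K.
First-stage efficiency η₁ = 1 − T_m/T_H = 1 − 479.15/595.00 = 0.1947.
W₁ = η₁·Q_H = 0.1947 × 7700 = 1500 J.

W₁ ≈ 1500 J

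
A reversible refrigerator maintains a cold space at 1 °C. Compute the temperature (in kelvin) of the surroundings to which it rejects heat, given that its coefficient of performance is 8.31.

T_C = 1 °C → 1 + 273.15 = 274.15 K.
COP_R = T_C/(T_H − T_C) ⇒ T_H = T_C·(1 + 1/COP_R) = 274.15 × (1 + 1/8.31) = 307.1 K.

T_H ≈ 307.1 K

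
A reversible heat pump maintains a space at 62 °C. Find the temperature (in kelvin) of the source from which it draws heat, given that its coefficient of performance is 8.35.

T_H = 62 °C → 62 + 273.15 = 335.15 K.
COP_HP = T_H/(T_H − T_C) ⇒ T_C = T_H·(COP_HP − 1)/COP_HP = 335.15 × (8.35 − 1)/8.35 = 295 K.

T_C ≈ 295 K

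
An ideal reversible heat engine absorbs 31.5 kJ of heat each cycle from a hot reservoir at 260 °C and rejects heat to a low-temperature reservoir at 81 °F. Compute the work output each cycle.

W ≈ 13.75 kJ

T_H = 260 °C → 260 + 273.15 = 533.15 K.
T_C = 81 °F → (81 − 32) × 5/9 = 27.22 °C = 300.37 K.
Since the cycle is reversible, η = 1 − T_C/T_H = 1 − 300.37/533.15 = 0.4366.
W = η·Q_H = 0.4366 × 31.5 = 13.75 kJ.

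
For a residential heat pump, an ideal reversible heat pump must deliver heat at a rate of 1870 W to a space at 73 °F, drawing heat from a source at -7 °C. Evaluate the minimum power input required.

T_H = 73 °F → (73 − 32) × 5/9 = 22.78 °C = 295.93 K.
T_C = -7 °C → -7 + 273.15 = 266.15 K.
For a reversible heat pump, COP_HP = T_H/(T_H − T_C) = 295.93/29.78 = 9.9379.
W = Q_H/COP_HP = 1870/9.9379 = 188.2 W.

Ẇ_in ≈ 188.2 W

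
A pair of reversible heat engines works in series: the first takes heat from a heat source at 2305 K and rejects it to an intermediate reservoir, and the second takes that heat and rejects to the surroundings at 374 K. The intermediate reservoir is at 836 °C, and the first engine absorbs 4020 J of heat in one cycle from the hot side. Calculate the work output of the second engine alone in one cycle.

W₂ ≈ 1282 J

T_m = 836 °C → 836 + 273.15 = 1109.15 K.
Heat entering the second stage: Q_m = Q_H·(T_m/T_H) = 4020 × 1109.15/2305.00 = 1934 J.
Second-stage efficiency η₂ = 1 − T_C/T_m = 1 − 374.00/1109.15 = 0.6628, so W₂ = η₂·Q_m = 1282 J.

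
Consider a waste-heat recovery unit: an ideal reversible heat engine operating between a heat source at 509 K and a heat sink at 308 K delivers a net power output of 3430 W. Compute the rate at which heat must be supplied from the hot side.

Since the cycle is reversible, η = 1 − T_C/T_H = 1 − 308.00/509.00 = 0.3949.
Q_H = W/η = 3430/0.3949 = 8690 W.

Q̇_H ≈ 8690 W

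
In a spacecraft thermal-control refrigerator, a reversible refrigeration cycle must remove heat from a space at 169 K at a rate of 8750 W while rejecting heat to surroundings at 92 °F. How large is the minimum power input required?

Ẇ_in ≈ 7120 W

T_H = 92 °F → (92 − 32) × 5/9 = 33.33 °C = 306.48 K.
Carnot COP: COP_R = T_C/(T_H − T_C) = 169.00/137.48 = 1.2292.
W = Q_C/COP_R = 8750/1.2292 = 7120 W.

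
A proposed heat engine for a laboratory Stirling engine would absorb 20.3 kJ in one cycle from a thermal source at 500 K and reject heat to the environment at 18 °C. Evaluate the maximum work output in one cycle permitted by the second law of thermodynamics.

W_max ≈ 8.48 kJ

T_C = 18 °C → 18 + 273.15 = 291.15 K.
By the Carnot theorem, η_max = 1 − T_C/T_H = 1 − 291.15/500.00 = 0.4177.
W_max = η_max · Q_H = 0.4177 × 20.3 = 8.48 kJ.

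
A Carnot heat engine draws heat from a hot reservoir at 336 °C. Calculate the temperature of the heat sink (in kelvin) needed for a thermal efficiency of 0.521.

T_H = 336 °C → 336 + 273.15 = 609.15 K.
From η = 1 − T_C/T_H, T_C = T_H·(1 − η) = 609.15 × (1 − 0.521) = 292 K.

T_C ≈ 292 K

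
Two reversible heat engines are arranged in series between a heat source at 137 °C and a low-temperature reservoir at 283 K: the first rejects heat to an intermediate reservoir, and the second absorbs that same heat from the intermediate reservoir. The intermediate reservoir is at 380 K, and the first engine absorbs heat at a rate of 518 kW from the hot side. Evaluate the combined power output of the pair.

Ẇ_total ≈ 161 kW

T_H = 137 °C → 137 + 273.15 = 410.15 K.
Two reversible stages in series are equivalent to a single Carnot engine between T_H and T_C, so η_total = 1 − T_C/T_H = 1 − 283.00/410.15 = 0.3100.
W_total = η_total · Q_H = 0.3100 × 518 = 161 kW.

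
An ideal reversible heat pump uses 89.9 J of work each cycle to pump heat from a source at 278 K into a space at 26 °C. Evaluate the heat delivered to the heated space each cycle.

T_H = 26 °C → 26 + 273.15 = 299.15 K.
Reversible heating COP: COP_HP = T_H/(T_H − T_C) = 299.15/21.15 = 14.1442.
Q_H = COP_HP · W = 14.1442 × 89.9 = 1270 J.

Q_H ≈ 1270 J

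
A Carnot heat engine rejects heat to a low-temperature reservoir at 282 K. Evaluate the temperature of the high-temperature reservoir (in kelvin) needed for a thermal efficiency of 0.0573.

T_H ≈ 299 K

From η = 1 − T_C/T_H, solving for T_H gives T_H = T_C/(1 − η) = 282.00/(1 − 0.0573) = 299 K.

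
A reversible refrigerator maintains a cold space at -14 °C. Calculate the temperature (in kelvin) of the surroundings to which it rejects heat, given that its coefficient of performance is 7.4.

T_C = -14 °C → -14 + 273.15 = 259.15 K.
COP_R = T_C/(T_H − T_C) ⇒ T_H = T_C·(1 + 1/COP_R) = 259.15 × (1 + 1/7.4) = 294 K.

T_H ≈ 294 K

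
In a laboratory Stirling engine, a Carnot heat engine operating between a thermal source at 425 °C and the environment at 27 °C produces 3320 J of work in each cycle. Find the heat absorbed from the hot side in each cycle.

T_H = 425 °C → 425 + 273.15 = 698.15 K.
T_C = 27 °C → 27 + 273.15 = 300.15 K.
For a reversible engine, η = 1 − T_C/T_H = 1 − 300.15/698.15 = 0.5701.
Q_H = W/η = 3320/0.5701 = 5820 J.

Q_H ≈ 5820 J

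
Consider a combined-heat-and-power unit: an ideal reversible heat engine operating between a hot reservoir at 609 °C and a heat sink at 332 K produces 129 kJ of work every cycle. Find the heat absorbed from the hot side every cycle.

Q_H ≈ 207 kJ

T_H = 609 °C → 609 + 273.15 = 882.15 K.
Since the cycle is reversible, η = 1 − T_C/T_H = 1 − 332.00/882.15 = 0.6236.
Q_H = W/η = 129/0.6236 = 207 kJ.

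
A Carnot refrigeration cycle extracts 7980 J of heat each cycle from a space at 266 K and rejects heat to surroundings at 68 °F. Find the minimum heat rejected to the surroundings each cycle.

T_H = 68 °F → (68 − 32) × 5/9 = 20.00 °C = 293.15 K.
For a reversible cycle Q_H/Q_C = T_H/T_C, so Q_H = Q_C·T_H/T_C = 7980 × 293.15/266.00 = 8794 J.

Q_H ≈ 8794 J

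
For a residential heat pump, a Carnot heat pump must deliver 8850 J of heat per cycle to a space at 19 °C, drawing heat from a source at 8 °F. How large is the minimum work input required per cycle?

T_H = 19 °C → 19 + 273.15 = 292.15 K.
T_C = 8 °F → (8 − 32) × 5/9 = -13.33 °C = 259.82 K.
Reversible heating COP: COP_HP = T_H/(T_H − T_C) = 292.15/32.33 = 9.0356.
W = Q_H/COP_HP = 8850/9.0356 = 979 J.

W_in ≈ 979 J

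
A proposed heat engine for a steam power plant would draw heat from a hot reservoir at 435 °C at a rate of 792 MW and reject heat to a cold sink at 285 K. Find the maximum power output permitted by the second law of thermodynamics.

T_H = 435 °C → 435 + 273.15 = 708.15 K.
The second-law ceiling is the Carnot efficiency, η_max = 1 − T_C/T_H = 1 − 285.00/708.15 = 0.5975.
W_max = η_max · Q_H = 0.5975 × 792 = 473 MW.

Ẇ_max ≈ 473 MW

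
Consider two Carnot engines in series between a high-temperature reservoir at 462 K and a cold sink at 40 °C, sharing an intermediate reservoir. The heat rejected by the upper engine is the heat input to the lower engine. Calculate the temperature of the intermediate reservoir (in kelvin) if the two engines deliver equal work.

T_C = 40 °C → 40 + 273.15 = 313.15 K.
For reversible stages Q_m = Q_H·(T_m/T_H). Setting W₁ = Q_H(1 − T_m/T_H) equal to W₂ = Q_m(1 − T_C/T_m) = Q_H·(T_m − T_C)/T_H gives T_H − T_m = T_m − T_C, so T_m = (T_H + T_C)/2 = (462.00 + 313.15)/2 = 388 K.

T_m ≈ 388 K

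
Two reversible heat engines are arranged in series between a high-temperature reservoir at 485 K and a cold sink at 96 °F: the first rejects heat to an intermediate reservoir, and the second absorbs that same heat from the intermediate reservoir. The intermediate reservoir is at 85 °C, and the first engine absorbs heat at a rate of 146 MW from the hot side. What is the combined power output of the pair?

T_C = 96 °F → (96 − 32) × 5/9 = 35.56 °C = 308.71 K.
Two reversible stages in series are equivalent to a single Carnot engine between T_H and T_C, so η_total = 1 − T_C/T_H = 1 − 308.71/485.00 = 0.3635.
W_total = η_total · Q_H = 0.3635 × 146 = 53.1 MW.

Ẇ_total ≈ 53.1 MW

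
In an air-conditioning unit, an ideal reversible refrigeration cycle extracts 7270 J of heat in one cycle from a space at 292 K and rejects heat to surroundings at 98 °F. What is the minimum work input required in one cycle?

W_in ≈ 443.6 J

T_H = 98 °F → (98 − 32) × 5/9 = 36.67 °C = 309.82 K.
The reversible coefficient of performance is COP_R = T_C/(T_H − T_C) = 292.00/17.82 = 16.3891.
W = Q_C/COP_R = 7270/16.3891 = 443.6 J.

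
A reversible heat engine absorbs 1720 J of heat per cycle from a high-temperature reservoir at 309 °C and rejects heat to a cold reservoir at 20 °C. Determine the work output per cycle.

W ≈ 854 J

T_H = 309 °C → 309 + 273.15 = 582.15 K.
T_C = 20 °C → 20 + 273.15 = 293.15 K.
Carnot efficiency: η = 1 − T_C/T_H = 1 − 293.15/582.15 = 0.4964.
W = η·Q_H = 0.4964 × 1720 = 854 J.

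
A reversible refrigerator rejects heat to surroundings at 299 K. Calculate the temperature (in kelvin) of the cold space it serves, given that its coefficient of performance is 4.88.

COP_R = T_C/(T_H − T_C) ⇒ T_C = T_H·COP_R/(1 + COP_R) = 299.00 × 4.88/(1 + 4.88) = 248 K.

T_C ≈ 248 K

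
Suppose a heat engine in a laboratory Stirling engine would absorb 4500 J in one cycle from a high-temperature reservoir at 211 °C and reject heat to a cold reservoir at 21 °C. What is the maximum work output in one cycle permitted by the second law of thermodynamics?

T_H = 211 °C → 211 + 273.15 = 484.15 K.
T_C = 21 °C → 21 + 273.15 = 294.15 K.
By the Carnot theorem, η_max = 1 − T_C/T_H = 1 − 294.15/484.15 = 0.3924.
W_max = η_max · Q_H = 0.3924 × 4500 = 1766 J.

W_max ≈ 1766 J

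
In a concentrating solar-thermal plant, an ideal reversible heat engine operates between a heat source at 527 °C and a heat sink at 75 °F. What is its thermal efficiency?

T_H = 527 °C → 527 + 273.15 = 800.15 K.
T_C = 75 °F → (75 − 32) × 5/9 = 23.89 °C = 297.04 K.
For a reversible engine, η = 1 − T_C/T_H = 1 − 297.04/800.15 = 0.6288.

η ≈ 0.6288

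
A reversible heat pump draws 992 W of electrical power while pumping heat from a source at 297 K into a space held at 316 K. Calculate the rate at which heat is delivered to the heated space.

Q̇_H ≈ 16500 W

For a reversible heat pump, COP_HP = T_H/(T_H − T_C) = 316.00/19.00 = 16.6316.
Q_H = COP_HP · W = 16.6316 × 992 = 16500 W.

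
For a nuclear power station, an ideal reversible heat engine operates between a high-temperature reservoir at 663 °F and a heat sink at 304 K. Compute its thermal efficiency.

T_H = 663 °F → (663 − 32) × 5/9 = 350.56 °C = 623.71 K.
For a reversible engine, η = 1 − T_C/T_H = 1 − 304.00/623.71 = 0.513.

η ≈ 0.513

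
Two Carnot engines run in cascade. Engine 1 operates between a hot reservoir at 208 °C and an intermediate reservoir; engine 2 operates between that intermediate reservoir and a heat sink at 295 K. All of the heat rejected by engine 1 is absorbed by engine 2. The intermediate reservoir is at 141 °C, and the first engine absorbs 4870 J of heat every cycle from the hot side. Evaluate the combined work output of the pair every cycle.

W_total ≈ 1880 J

T_H = 208 °C → 208 + 273.15 = 481.15 K.
Two reversible stages in series are equivalent to a single Carnot engine between T_H and T_C, so η_total = 1 − T_C/T_H = 1 − 295.00/481.15 = 0.3869.
W_total = η_total · Q_H = 0.3869 × 4870 = 1880 J.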